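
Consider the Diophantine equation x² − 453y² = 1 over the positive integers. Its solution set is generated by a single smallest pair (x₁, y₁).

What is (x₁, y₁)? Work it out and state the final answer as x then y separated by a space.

1653751 77700

d=453: √d = [21; 3,1,1,10,14,10,1,1,3,42] (ℓ=10, even), read p_9/q_9
a_0=21:  p_0=21·1+0=21,  q_0=21·0+1=1
a_1=3:  p_1=3·21+1=64,  q_1=3·1+0=3
a_2=1:  p_2=1·64+21=85,  q_2=1·3+1=4
a_3=1:  p_3=1·85+64=149,  q_3=1·4+3=7
a_4=10:  p_4=10·149+85=1575,  q_4=10·7+4=74
a_5=14:  p_5=14·1575+149=22199,  q_5=14·74+7=1043
a_6=10:  p_6=10·22199+1575=223565,  q_6=10·1043+74=10504
a_7=1:  p_7=1·223565+22199=245764,  q_7=1·10504+1043=11547
a_8=1:  p_8=1·245764+223565=469329,  q_8=1·11547+10504=22051
a_9=3:  p_9=3·469329+245764=1653751,  q_9=3·22051+11547=77700
(x₁, y₁) = (1653751, 77700);  1653751² − 453·77700² = 1 ✓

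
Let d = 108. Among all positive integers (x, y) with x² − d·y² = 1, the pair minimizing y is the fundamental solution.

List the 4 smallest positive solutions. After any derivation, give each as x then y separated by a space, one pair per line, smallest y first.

1351 130
3650401 351260
9863382151 949104390
26650854921601 2564479710520

d=108: √d = [10; 2,1,1,4,1,1,2,20] (ℓ=8, even), read p_7/q_7
k=0  a_k=10  p_k/q_k = 10/1
k=1  a_k=2  p_k/q_k = 21/2
k=2  a_k=1  p_k/q_k = 31/3
…
k=4  a_k=4  p_k/q_k = 239/23
k=5  a_k=1  p_k/q_k = 291/28
k=6  a_k=1  p_k/q_k = 530/51
k=7  a_k=2  p_k/q_k = 1351/130
fundamental: x₁=1351, y₁=130  (since 1825201 − 108·16900 = 1)
(1351+130√108)^2 = 3650401 + 351260√108
(1351+130√108)^3 = 9863382151 + 949104390√108
(1351+130√108)^4 = 26650854921601 + 2564479710520√108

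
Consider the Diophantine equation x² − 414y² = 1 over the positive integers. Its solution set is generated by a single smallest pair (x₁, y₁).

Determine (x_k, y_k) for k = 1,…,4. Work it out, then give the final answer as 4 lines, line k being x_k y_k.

24335 1196
1184384449 58209320
57643991108495 2833047603204
2805533046066067201 137884426789729360

d=414: √d = [20; 2,1,7,2,7,1,2,40] (ℓ=8, even), read p_7/q_7
k=0  a_k=20  p_k/q_k = 20/1
…
k=6  a_k=1  p_k/q_k = 8444/415
k=7  a_k=2  p_k/q_k = 24335/1196
(x₁, y₁) = (24335, 1196);  24335² − 414·1196² = 1 ✓
k=2:  x_2 = 24335·24335+414·1196·1196 = 1184384449,  y_2 = 24335·1196+1196·24335 = 58209320
k=3:  x_3 = 24335·1184384449+414·1196·58209320 = 57643991108495,  y_3 = 24335·58209320+1196·1184384449 = 2833047603204
k=4:  x_4 = 24335·57643991108495+414·1196·2833047603204 = 2805533046066067201,  y_4 = 24335·2833047603204+1196·57643991108495 = 137884426789729360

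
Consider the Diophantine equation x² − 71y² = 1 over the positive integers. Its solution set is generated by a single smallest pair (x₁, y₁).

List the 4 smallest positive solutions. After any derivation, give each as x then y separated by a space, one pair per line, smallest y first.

[8; 2,2,1,7,1,2,2,16] for √71; ℓ=8 ⇒ convergent index 7
i=0: a=8 ⇒ p=8, q=1
i=1: a=2 ⇒ p=17, q=2
i=2: a=2 ⇒ p=42, q=5
…
i=4: a=7 ⇒ p=455, q=54
i=5: a=1 ⇒ p=514, q=61
i=6: a=2 ⇒ p=1483, q=176
i=7: a=2 ⇒ p=3480, q=413
→ (3480, 413).  Check: 3480²=12110400, 71·413²=12110399, difference 1.
k=2:  x_2 = 3480·3480+71·413·413 = 24220799,  y_2 = 3480·413+413·3480 = 2874480
k=3:  x_3 = 3480·24220799+71·413·2874480 = 168576757560,  y_3 = 3480·2874480+413·24220799 = 20006380387
k=4:  x_4 = 3480·168576757560+71·413·20006380387 = 1173294208396801,  y_4 = 3480·20006380387+413·168576757560 = 139244404619040

3480 413
24220799 2874480
168576757560 20006380387
1173294208396801 139244404619040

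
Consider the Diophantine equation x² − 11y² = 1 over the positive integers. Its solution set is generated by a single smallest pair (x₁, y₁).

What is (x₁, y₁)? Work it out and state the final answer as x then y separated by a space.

[3; 3,6] for √11; ℓ=2 ⇒ convergent index 1
a_0=3:  p_0=3·1+0=3,  q_0=3·0+1=1
a_1=3:  p_1=3·3+1=10,  q_1=3·1+0=3
(x₁, y₁) = (10, 3);  10² − 11·3² = 1 ✓

10 3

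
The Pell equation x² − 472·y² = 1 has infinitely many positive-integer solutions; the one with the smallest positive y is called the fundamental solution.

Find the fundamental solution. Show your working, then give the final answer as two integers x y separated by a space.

306917 14127

√472 → a₀=21, period (1,2,1,1,1,…,2,1,42); ℓ=14 even so k=13
k=0  a_k=21  p_k/q_k = 21/1
…
k=2  a_k=2  p_k/q_k = 65/3
…
k=12  a_k=2  p_k/q_k = 222687/10250
k=13  a_k=1  p_k/q_k = 306917/14127
fundamental: x₁=306917, y₁=14127  (since 94198044889 − 472·199572129 = 1)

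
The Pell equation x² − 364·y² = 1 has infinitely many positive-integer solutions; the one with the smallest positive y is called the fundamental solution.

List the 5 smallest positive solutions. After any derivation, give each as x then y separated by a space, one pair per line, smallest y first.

4954951 259710
49103078824801 2573700648420
486606699052048124551 25505121203178395130
4822224700149240710505379201 252753251621617410554928840
47787774200457874208819626306623751 2504759953751544114971907242978550

√364 = [19; 12,1,2,3,1,8,1,3,2,1,12,38, …], period ℓ=12 (even) → k=11
step 0: (19, 1)  from 19·(1,0) + (0,1)
…
step 3: (725, 38)  from 2·(248,13) + (229,12)
step 4: (2423, 127)  from 3·(725,38) + (248,13)
step 5: (3148, 165)  from 1·(2423,127) + (725,38)
…
step 8: (119872, 6283)  from 3·(30755,1612) + (27607,1447)
…
step 10: (390371, 20461)  from 1·(270499,14178) + (119872,6283)
step 11: (4954951, 259710)  from 12·(390371,20461) + (270499,14178)
(x₁, y₁) = (4954951, 259710);  4954951² − 364·259710² = 1 ✓
(4954951+259710√364)^2 = 49103078824801 + 2573700648420√364
(4954951+259710√364)^3 = 486606699052048124551 + 25505121203178395130√364
(4954951+259710√364)^4 = 4822224700149240710505379201 + 252753251621617410554928840√364
(4954951+259710√364)^5 = 47787774200457874208819626306623751 + 2504759953751544114971907242978550√364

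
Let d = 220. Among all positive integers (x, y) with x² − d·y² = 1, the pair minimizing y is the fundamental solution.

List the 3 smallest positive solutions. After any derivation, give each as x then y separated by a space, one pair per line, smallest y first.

89 6
15841 1068
2819609 190098

[14; 1,4,1,28] for √220; ℓ=4 ⇒ convergent index 3
a_0=14:  p_0=14·1+0=14,  q_0=14·0+1=1
…
a_2=4:  p_2=4·15+14=74,  q_2=4·1+1=5
a_3=1:  p_3=1·74+15=89,  q_3=1·5+1=6
→ (89, 6).  Check: 89²=7921, 220·6²=7920, difference 1.
(x_2, y_2) = (89·89 + 220·6·6, 89·6 + 6·89) = (15841, 1068)
(x_3, y_3) = (89·15841 + 220·6·1068, 89·1068 + 6·15841) = (2819609, 190098)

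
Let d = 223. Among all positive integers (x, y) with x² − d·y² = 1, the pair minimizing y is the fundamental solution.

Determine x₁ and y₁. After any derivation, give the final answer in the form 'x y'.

224 15

√223 = [14; 1,13,1,28, …], period ℓ=4 (even) → k=3
step 0: (14, 1)  from 14·(1,0) + (0,1)
step 1: (15, 1)  from 1·(14,1) + (1,0)
step 2: (209, 14)  from 13·(15,1) + (14,1)
step 3: (224, 15)  from 1·(209,14) + (15,1)
fundamental: x₁=224, y₁=15  (since 50176 − 223·225 = 1)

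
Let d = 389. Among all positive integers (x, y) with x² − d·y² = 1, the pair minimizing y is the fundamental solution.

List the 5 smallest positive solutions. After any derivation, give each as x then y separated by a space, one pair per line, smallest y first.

√389 = [19; 1,2,1,1,1,1,2,1,38, …], period ℓ=9 (odd) → k=17
step 0: (19, 1)  from 19·(1,0) + (0,1)
step 1: (20, 1)  from 1·(19,1) + (1,0)
…
step 4: (138, 7)  from 1·(79,4) + (59,3)
step 5: (217, 11)  from 1·(138,7) + (79,4)
step 6: (355, 18)  from 1·(217,11) + (138,7)
step 7: (927, 47)  from 2·(355,18) + (217,11)
…
step 9: (49643, 2517)  from 38·(1282,65) + (927,47)
step 10: (50925, 2582)  from 1·(49643,2517) + (1282,65)
step 11: (151493, 7681)  from 2·(50925,2582) + (49643,2517)
step 12: (202418, 10263)  from 1·(151493,7681) + (50925,2582)
step 13: (353911, 17944)  from 1·(202418,10263) + (151493,7681)
step 14: (556329, 28207)  from 1·(353911,17944) + (202418,10263)
step 15: (910240, 46151)  from 1·(556329,28207) + (353911,17944)
step 16: (2376809, 120509)  from 2·(910240,46151) + (556329,28207)
step 17: (3287049, 166660)  from 1·(2376809,120509) + (910240,46151)
fundamental: x₁=3287049, y₁=166660  (since 10804691128401 − 389·27775555600 = 1)
n=2: (3287049,166660)∘(3287049,166660) = (3287049·3287049+389·166660·166660, 3287049·166660+166660·3287049) = (21609382256801,1095639172680)
n=3: (21609382256801,1095639172680)∘(3287049,166660) = (3287049·21609382256801+389·166660·1095639172680, 3287049·1095639172680+166660·21609382256801) = (142062196675667653449,7202839293837075980)
n=4: (142062196675667653449,7202839293837075980)∘(3287049,166660) = (3287049·142062196675667653449+389·166660·7202839293837075980, 3287049·7202839293837075980+166660·142062196675667653449) = (933930803041091759821507201,47352171395934637886793360)
n=5: (933930803041091759821507201,47352171395934637886793360)∘(3287049,166660) = (3287049·933930803041091759821507201+389·166660·47352171395934637886793360, 3287049·47352171395934637886793360+166660·933930803041091759821507201) = (6139752624410693193862375179426249,311297815269663908222998617313300)

3287049 166660
21609382256801 1095639172680
142062196675667653449 7202839293837075980
933930803041091759821507201 47352171395934637886793360
6139752624410693193862375179426249 311297815269663908222998617313300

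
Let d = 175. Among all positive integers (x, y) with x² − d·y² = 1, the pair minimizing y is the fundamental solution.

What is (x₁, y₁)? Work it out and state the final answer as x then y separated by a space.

2024 153

√175 → a₀=13, period (4,2,1,2,4,26); ℓ=6 even so k=5
i=0: a=13 ⇒ p=13, q=1
i=1: a=4 ⇒ p=53, q=4
…
i=3: a=1 ⇒ p=172, q=13
i=4: a=2 ⇒ p=463, q=35
i=5: a=4 ⇒ p=2024, q=153
(x₁, y₁) = (2024, 153);  2024² − 175·153² = 1 ✓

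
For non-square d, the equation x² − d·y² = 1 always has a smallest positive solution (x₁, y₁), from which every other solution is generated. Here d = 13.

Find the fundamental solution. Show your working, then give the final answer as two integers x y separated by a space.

[3; 1,1,1,1,6] for √13; ℓ=5 ⇒ convergent index 9
i=0: a=3 ⇒ p=3, q=1
…
i=2: a=1 ⇒ p=7, q=2
i=3: a=1 ⇒ p=11, q=3
i=4: a=1 ⇒ p=18, q=5
i=5: a=6 ⇒ p=119, q=33
…
i=7: a=1 ⇒ p=256, q=71
i=8: a=1 ⇒ p=393, q=109
i=9: a=1 ⇒ p=649, q=180
fundamental: x₁=649, y₁=180  (since 421201 − 13·32400 = 1)

649 180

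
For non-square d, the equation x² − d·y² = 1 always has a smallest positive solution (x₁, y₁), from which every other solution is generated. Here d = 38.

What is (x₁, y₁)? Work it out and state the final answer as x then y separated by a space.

37 6

√38 = [6; 6,12, …], period ℓ=2 (even) → k=1
step 0: (6, 1)  from 6·(1,0) + (0,1)
step 1: (37, 6)  from 6·(6,1) + (1,0)
→ (37, 6).  Check: 37²=1369, 38·6²=1368, difference 1.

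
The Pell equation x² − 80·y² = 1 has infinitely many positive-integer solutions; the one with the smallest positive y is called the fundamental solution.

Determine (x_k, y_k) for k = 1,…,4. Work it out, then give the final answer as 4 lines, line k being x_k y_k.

√80 = [8; 1,16, …], period ℓ=2 (even) → k=1
a_0=8:  p_0=8·1+0=8,  q_0=8·0+1=1
a_1=1:  p_1=1·8+1=9,  q_1=1·1+0=1
fundamental: x₁=9, y₁=1  (since 81 − 80·1 = 1)
k=2:  x_2 = 9·9+80·1·1 = 161,  y_2 = 9·1+1·9 = 18
k=3:  x_3 = 9·161+80·1·18 = 2889,  y_3 = 9·18+1·161 = 323
k=4:  x_4 = 9·2889+80·1·323 = 51841,  y_4 = 9·323+1·2889 = 5796

9 1
161 18
2889 323
51841 5796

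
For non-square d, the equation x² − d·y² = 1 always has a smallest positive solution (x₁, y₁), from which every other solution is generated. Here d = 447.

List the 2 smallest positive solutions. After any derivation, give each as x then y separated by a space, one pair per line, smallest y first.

√447 → a₀=21, period (7,42); ℓ=2 even so k=1
step 0: (21, 1)  from 21·(1,0) + (0,1)
step 1: (148, 7)  from 7·(21,1) + (1,0)
fundamental: x₁=148, y₁=7  (since 21904 − 447·49 = 1)
k=2:  x_2 = 148·148+447·7·7 = 43807,  y_2 = 148·7+7·148 = 2072

148 7
43807 2072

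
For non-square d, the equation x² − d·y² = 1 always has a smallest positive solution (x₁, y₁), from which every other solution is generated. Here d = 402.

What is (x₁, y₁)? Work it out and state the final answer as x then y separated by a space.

401 20

√402 → a₀=20, period (20,40); ℓ=2 even so k=1
a_0=20:  p_0=20·1+0=20,  q_0=20·0+1=1
a_1=20:  p_1=20·20+1=401,  q_1=20·1+0=20
(x₁, y₁) = (401, 20);  401² − 402·20² = 1 ✓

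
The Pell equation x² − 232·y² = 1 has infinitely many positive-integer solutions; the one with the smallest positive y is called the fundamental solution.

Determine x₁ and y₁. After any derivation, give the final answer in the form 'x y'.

19603 1287

[15; 4,3,7,3,4,30] for √232; ℓ=6 ⇒ convergent index 5
k=0  a_k=15  p_k/q_k = 15/1
k=1  a_k=4  p_k/q_k = 61/4
k=2  a_k=3  p_k/q_k = 198/13
…
k=4  a_k=3  p_k/q_k = 4539/298
k=5  a_k=4  p_k/q_k = 19603/1287
→ (19603, 1287).  Check: 19603²=384277609, 232·1287²=384277608, difference 1.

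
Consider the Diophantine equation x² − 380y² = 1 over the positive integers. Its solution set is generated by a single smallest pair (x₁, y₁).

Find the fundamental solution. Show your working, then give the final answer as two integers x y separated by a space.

√380 = [19; 2,38, …], period ℓ=2 (even) → k=1
k=0  a_k=19  p_k/q_k = 19/1
k=1  a_k=2  p_k/q_k = 39/2
(x₁, y₁) = (39, 2);  39² − 380·2² = 1 ✓

39 2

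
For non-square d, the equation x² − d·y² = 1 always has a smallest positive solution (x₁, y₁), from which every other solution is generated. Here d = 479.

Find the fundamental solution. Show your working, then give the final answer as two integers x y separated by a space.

√479 → a₀=21, period (1,7,1,3,2,21,2,3,1,7,1,42); ℓ=12 even so k=11
k=0  a_k=21  p_k/q_k = 21/1
…
k=3  a_k=1  p_k/q_k = 197/9
k=4  a_k=3  p_k/q_k = 766/35
k=5  a_k=2  p_k/q_k = 1729/79
…
k=7  a_k=2  p_k/q_k = 75879/3467
…
k=9  a_k=1  p_k/q_k = 340591/15562
k=10  a_k=7  p_k/q_k = 2648849/121029
k=11  a_k=1  p_k/q_k = 2989440/136591
(x₁, y₁) = (2989440, 136591);  2989440² − 479·136591² = 1 ✓

2989440 136591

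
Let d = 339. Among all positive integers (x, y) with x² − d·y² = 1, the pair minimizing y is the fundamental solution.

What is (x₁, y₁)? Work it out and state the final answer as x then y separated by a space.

97970 5321

√339 = [18; 2,2,2,1,17,1,2,2,2,36, …], period ℓ=10 (even) → k=9
a_0=18:  p_0=18·1+0=18,  q_0=18·0+1=1
a_1=2:  p_1=2·18+1=37,  q_1=2·1+0=2
a_2=2:  p_2=2·37+18=92,  q_2=2·2+1=5
a_3=2:  p_3=2·92+37=221,  q_3=2·5+2=12
a_4=1:  p_4=1·221+92=313,  q_4=1·12+5=17
…
a_7=2:  p_7=2·5855+5542=17252,  q_7=2·318+301=937
a_8=2:  p_8=2·17252+5855=40359,  q_8=2·937+318=2192
a_9=2:  p_9=2·40359+17252=97970,  q_9=2·2192+937=5321
→ (97970, 5321).  Check: 97970²=9598120900, 339·5321²=9598120899, difference 1.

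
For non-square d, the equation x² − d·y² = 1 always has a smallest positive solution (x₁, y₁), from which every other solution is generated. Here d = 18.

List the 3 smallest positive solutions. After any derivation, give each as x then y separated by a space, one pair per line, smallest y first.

[4; 4,8] for √18; ℓ=2 ⇒ convergent index 1
step 0: (4, 1)  from 4·(1,0) + (0,1)
step 1: (17, 4)  from 4·(4,1) + (1,0)
fundamental: x₁=17, y₁=4  (since 289 − 18·16 = 1)
(x_2, y_2) = (17·17 + 18·4·4, 17·4 + 4·17) = (577, 136)
(x_3, y_3) = (17·577 + 18·4·136, 17·136 + 4·577) = (19601, 4620)

17 4
577 136
19601 4620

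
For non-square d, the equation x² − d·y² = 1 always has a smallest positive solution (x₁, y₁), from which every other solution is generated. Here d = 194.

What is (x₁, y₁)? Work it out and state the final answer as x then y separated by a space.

195 14

d=194: √d = [13; 1,12,1,26] (ℓ=4, even), read p_3/q_3
a_0=13:  p_0=13·1+0=13,  q_0=13·0+1=1
a_1=1:  p_1=1·13+1=14,  q_1=1·1+0=1
a_2=12:  p_2=12·14+13=181,  q_2=12·1+1=13
a_3=1:  p_3=1·181+14=195,  q_3=1·13+1=14
(x₁, y₁) = (195, 14);  195² − 194·14² = 1 ✓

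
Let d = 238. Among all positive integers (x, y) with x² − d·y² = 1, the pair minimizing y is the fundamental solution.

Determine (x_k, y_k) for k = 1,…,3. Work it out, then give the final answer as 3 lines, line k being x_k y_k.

√238 = [15; 2,2,1,14,1,2,2,30, …], period ℓ=8 (even) → k=7
k=0  a_k=15  p_k/q_k = 15/1
…
k=2  a_k=2  p_k/q_k = 77/5
…
k=5  a_k=1  p_k/q_k = 1697/110
k=6  a_k=2  p_k/q_k = 4983/323
k=7  a_k=2  p_k/q_k = 11663/756
→ (11663, 756).  Check: 11663²=136025569, 238·756²=136025568, difference 1.
n=2: (11663,756)∘(11663,756) = (11663·11663+238·756·756, 11663·756+756·11663) = (272051137,17634456)
n=3: (272051137,17634456)∘(11663,756) = (11663·272051137+238·756·17634456, 11663·17634456+756·272051137) = (6345864809999,411341319900)

11663 756
272051137 17634456
6345864809999 411341319900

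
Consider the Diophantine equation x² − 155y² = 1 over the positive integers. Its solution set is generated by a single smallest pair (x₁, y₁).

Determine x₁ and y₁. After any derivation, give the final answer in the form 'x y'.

249 20

√155 → a₀=12, period (2,4,2,24); ℓ=4 even so k=3
a_0=12:  p_0=12·1+0=12,  q_0=12·0+1=1
…
a_2=4:  p_2=4·25+12=112,  q_2=4·2+1=9
a_3=2:  p_3=2·112+25=249,  q_3=2·9+2=20
(x₁, y₁) = (249, 20);  249² − 155·20² = 1 ✓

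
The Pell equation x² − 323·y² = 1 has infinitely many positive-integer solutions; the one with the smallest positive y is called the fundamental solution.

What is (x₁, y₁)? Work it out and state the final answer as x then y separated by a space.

18 1

d=323: √d = [17; 1,34] (ℓ=2, even), read p_1/q_1
a_0=17:  p_0=17·1+0=17,  q_0=17·0+1=1
a_1=1:  p_1=1·17+1=18,  q_1=1·1+0=1
(x₁, y₁) = (18, 1);  18² − 323·1² = 1 ✓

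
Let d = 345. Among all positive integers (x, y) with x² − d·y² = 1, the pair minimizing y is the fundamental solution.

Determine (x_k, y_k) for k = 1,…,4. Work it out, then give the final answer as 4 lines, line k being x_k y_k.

[18; 1,1,2,1,6,1,2,1,1,36] for √345; ℓ=10 ⇒ convergent index 9
i=0: a=18 ⇒ p=18, q=1
…
i=2: a=1 ⇒ p=37, q=2
…
i=4: a=1 ⇒ p=130, q=7
…
i=8: a=1 ⇒ p=3882, q=209
i=9: a=1 ⇒ p=6761, q=364
fundamental: x₁=6761, y₁=364  (since 45711121 − 345·132496 = 1)
n=2: (6761,364)∘(6761,364) = (6761·6761+345·364·364, 6761·364+364·6761) = (91422241,4922008)
n=3: (91422241,4922008)∘(6761,364) = (6761·91422241+345·364·4922008, 6761·4922008+364·91422241) = (1236211536041,66555391812)
n=4: (1236211536041,66555391812)∘(6761,364) = (6761·1236211536041+345·364·66555391812, 6761·66555391812+364·1236211536041) = (16716052298924161,899962003159856)

6761 364
91422241 4922008
1236211536041 66555391812
16716052298924161 899962003159856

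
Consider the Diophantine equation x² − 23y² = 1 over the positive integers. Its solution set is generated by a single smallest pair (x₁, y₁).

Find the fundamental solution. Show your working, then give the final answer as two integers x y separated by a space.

√23 → a₀=4, period (1,3,1,8); ℓ=4 even so k=3
k=0  a_k=4  p_k/q_k = 4/1
k=1  a_k=1  p_k/q_k = 5/1
k=2  a_k=3  p_k/q_k = 19/4
k=3  a_k=1  p_k/q_k = 24/5
fundamental: x₁=24, y₁=5  (since 576 − 23·25 = 1)

24 5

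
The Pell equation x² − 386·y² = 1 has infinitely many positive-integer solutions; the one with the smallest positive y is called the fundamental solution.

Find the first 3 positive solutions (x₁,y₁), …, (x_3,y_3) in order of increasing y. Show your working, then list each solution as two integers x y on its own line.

111555 5678
24889036049 1266818580
5552992832780835 282639893378122

[19; 1,1,1,4,1,18,1,4,1,1,1,38] for √386; ℓ=12 ⇒ convergent index 11
i=0: a=19 ⇒ p=19, q=1
…
i=3: a=1 ⇒ p=59, q=3
…
i=5: a=1 ⇒ p=334, q=17
i=6: a=18 ⇒ p=6287, q=320
i=7: a=1 ⇒ p=6621, q=337
…
i=10: a=1 ⇒ p=72163, q=3673
i=11: a=1 ⇒ p=111555, q=5678
fundamental: x₁=111555, y₁=5678  (since 12444518025 − 386·32239684 = 1)
k=2:  x_2 = 111555·111555+386·5678·5678 = 24889036049,  y_2 = 111555·5678+5678·111555 = 1266818580
k=3:  x_3 = 111555·24889036049+386·5678·1266818580 = 5552992832780835,  y_3 = 111555·1266818580+5678·24889036049 = 282639893378122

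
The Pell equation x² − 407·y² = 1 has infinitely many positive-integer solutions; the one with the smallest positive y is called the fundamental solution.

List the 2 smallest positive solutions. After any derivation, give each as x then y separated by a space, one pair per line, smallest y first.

2663 132
14183137 703032

√407 = [20; 5,1,2,1,5,40, …], period ℓ=6 (even) → k=5
k=0  a_k=20  p_k/q_k = 20/1
k=1  a_k=5  p_k/q_k = 101/5
k=2  a_k=1  p_k/q_k = 121/6
k=3  a_k=2  p_k/q_k = 343/17
k=4  a_k=1  p_k/q_k = 464/23
k=5  a_k=5  p_k/q_k = 2663/132
(x₁, y₁) = (2663, 132);  2663² − 407·132² = 1 ✓
(x_2, y_2) = (2663·2663 + 407·132·132, 2663·132 + 132·2663) = (14183137, 703032)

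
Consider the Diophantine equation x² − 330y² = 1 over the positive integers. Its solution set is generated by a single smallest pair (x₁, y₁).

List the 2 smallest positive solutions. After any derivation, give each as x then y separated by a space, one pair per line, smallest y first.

√330 → a₀=18, period (6,36); ℓ=2 even so k=1
k=0  a_k=18  p_k/q_k = 18/1
k=1  a_k=6  p_k/q_k = 109/6
→ (109, 6).  Check: 109²=11881, 330·6²=11880, difference 1.
(x_2, y_2) = (109·109 + 330·6·6, 109·6 + 6·109) = (23761, 1308)

109 6
23761 1308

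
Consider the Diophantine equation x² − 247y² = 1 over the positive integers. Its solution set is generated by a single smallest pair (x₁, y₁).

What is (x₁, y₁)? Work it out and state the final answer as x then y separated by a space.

√247 → a₀=15, period (1,2,1,1,9,1,9,1,1,2,1,30); ℓ=12 even so k=11
step 0: (15, 1)  from 15·(1,0) + (0,1)
…
step 3: (63, 4)  from 1·(47,3) + (16,1)
step 4: (110, 7)  from 1·(63,4) + (47,3)
…
step 7: (11520, 733)  from 9·(1163,74) + (1053,67)
step 8: (12683, 807)  from 1·(11520,733) + (1163,74)
…
step 10: (61089, 3887)  from 2·(24203,1540) + (12683,807)
step 11: (85292, 5427)  from 1·(61089,3887) + (24203,1540)
fundamental: x₁=85292, y₁=5427  (since 7274725264 − 247·29452329 = 1)

85292 5427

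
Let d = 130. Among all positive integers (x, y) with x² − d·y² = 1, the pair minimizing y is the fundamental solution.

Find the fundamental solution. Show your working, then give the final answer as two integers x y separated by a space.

[11; 2,2,22] for √130; ℓ=3 ⇒ convergent index 5
step 0: (11, 1)  from 11·(1,0) + (0,1)
step 1: (23, 2)  from 2·(11,1) + (1,0)
step 2: (57, 5)  from 2·(23,2) + (11,1)
step 3: (1277, 112)  from 22·(57,5) + (23,2)
step 4: (2611, 229)  from 2·(1277,112) + (57,5)
step 5: (6499, 570)  from 2·(2611,229) + (1277,112)
→ (6499, 570).  Check: 6499²=42237001, 130·570²=42237000, difference 1.

6499 570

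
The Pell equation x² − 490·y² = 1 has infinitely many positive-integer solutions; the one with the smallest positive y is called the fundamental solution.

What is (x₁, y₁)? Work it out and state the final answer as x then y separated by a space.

1039681 46968

√490 → a₀=22, period (7,2,1,4,4,4,1,2,7,44); ℓ=10 even so k=9
a_0=22:  p_0=22·1+0=22,  q_0=22·0+1=1
…
a_2=2:  p_2=2·155+22=332,  q_2=2·7+1=15
a_3=1:  p_3=1·332+155=487,  q_3=1·15+7=22
…
a_5=4:  p_5=4·2280+487=9607,  q_5=4·103+22=434
…
a_8=2:  p_8=2·50315+40708=141338,  q_8=2·2273+1839=6385
a_9=7:  p_9=7·141338+50315=1039681,  q_9=7·6385+2273=46968
→ (1039681, 46968).  Check: 1039681²=1080936581761, 490·46968²=1080936581760, difference 1.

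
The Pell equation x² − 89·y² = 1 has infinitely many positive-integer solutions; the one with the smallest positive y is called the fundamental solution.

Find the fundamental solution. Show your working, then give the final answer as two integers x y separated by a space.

d=89: √d = [9; 2,3,3,2,18] (ℓ=5, odd), read p_9/q_9
i=0: a=9 ⇒ p=9, q=1
…
i=3: a=3 ⇒ p=217, q=23
i=4: a=2 ⇒ p=500, q=53
i=5: a=18 ⇒ p=9217, q=977
i=6: a=2 ⇒ p=18934, q=2007
i=7: a=3 ⇒ p=66019, q=6998
i=8: a=3 ⇒ p=216991, q=23001
i=9: a=2 ⇒ p=500001, q=53000
(x₁, y₁) = (500001, 53000);  500001² − 89·53000² = 1 ✓

500001 53000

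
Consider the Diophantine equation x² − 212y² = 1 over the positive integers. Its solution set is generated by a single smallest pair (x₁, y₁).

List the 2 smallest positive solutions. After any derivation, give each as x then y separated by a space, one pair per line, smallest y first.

66249 4550
8777860001 602865900

d=212: √d = [14; 1,1,3,1,1,…,1,1,28] (ℓ=14, even), read p_13/q_13
a_0=14:  p_0=14·1+0=14,  q_0=14·0+1=1
a_1=1:  p_1=1·14+1=15,  q_1=1·1+0=1
a_2=1:  p_2=1·15+14=29,  q_2=1·1+1=2
…
a_4=1:  p_4=1·102+29=131,  q_4=1·7+2=9
a_5=1:  p_5=1·131+102=233,  q_5=1·9+7=16
a_6=1:  p_6=1·233+131=364,  q_6=1·16+9=25
a_7=6:  p_7=6·364+233=2417,  q_7=6·25+16=166
a_8=1:  p_8=1·2417+364=2781,  q_8=1·166+25=191
a_9=1:  p_9=1·2781+2417=5198,  q_9=1·191+166=357
a_10=1:  p_10=1·5198+2781=7979,  q_10=1·357+191=548
a_11=3:  p_11=3·7979+5198=29135,  q_11=3·548+357=2001
a_12=1:  p_12=1·29135+7979=37114,  q_12=1·2001+548=2549
a_13=1:  p_13=1·37114+29135=66249,  q_13=1·2549+2001=4550
fundamental: x₁=66249, y₁=4550  (since 4388930001 − 212·20702500 = 1)
(66249+4550√212)^2 = 8777860001 + 602865900√212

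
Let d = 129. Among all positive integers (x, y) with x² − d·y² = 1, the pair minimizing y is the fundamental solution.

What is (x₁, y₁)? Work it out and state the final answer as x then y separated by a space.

16855 1484

d=129: √d = [11; 2,1,3,1,6,1,3,1,2,22] (ℓ=10, even), read p_9/q_9
a_0=11:  p_0=11·1+0=11,  q_0=11·0+1=1
…
a_3=3:  p_3=3·34+23=125,  q_3=3·3+2=11
a_4=1:  p_4=1·125+34=159,  q_4=1·11+3=14
a_5=6:  p_5=6·159+125=1079,  q_5=6·14+11=95
a_6=1:  p_6=1·1079+159=1238,  q_6=1·95+14=109
a_7=3:  p_7=3·1238+1079=4793,  q_7=3·109+95=422
a_8=1:  p_8=1·4793+1238=6031,  q_8=1·422+109=531
a_9=2:  p_9=2·6031+4793=16855,  q_9=2·531+422=1484
→ (16855, 1484).  Check: 16855²=284091025, 129·1484²=284091024, difference 1.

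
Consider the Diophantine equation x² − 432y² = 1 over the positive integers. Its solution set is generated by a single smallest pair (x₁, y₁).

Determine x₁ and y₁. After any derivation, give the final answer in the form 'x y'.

1351 65

[20; 1,3,1,1,1,3,1,40] for √432; ℓ=8 ⇒ convergent index 7
a_0=20:  p_0=20·1+0=20,  q_0=20·0+1=1
…
a_2=3:  p_2=3·21+20=83,  q_2=3·1+1=4
a_3=1:  p_3=1·83+21=104,  q_3=1·4+1=5
a_4=1:  p_4=1·104+83=187,  q_4=1·5+4=9
a_5=1:  p_5=1·187+104=291,  q_5=1·9+5=14
a_6=3:  p_6=3·291+187=1060,  q_6=3·14+9=51
a_7=1:  p_7=1·1060+291=1351,  q_7=1·51+14=65
(x₁, y₁) = (1351, 65);  1351² − 432·65² = 1 ✓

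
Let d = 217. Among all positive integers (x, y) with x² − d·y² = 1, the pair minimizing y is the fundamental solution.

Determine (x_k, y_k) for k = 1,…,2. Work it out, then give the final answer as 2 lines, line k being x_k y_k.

√217 → a₀=14, period (1,2,1,2,1,…,2,1,28); ℓ=16 even so k=15
i=0: a=14 ⇒ p=14, q=1
i=1: a=1 ⇒ p=15, q=1
i=2: a=2 ⇒ p=44, q=3
…
i=7: a=9 ⇒ p=3668, q=249
i=8: a=4 ⇒ p=15055, q=1022
…
i=11: a=1 ⇒ p=293381, q=19916
i=12: a=2 ⇒ p=740980, q=50301
i=13: a=1 ⇒ p=1034361, q=70217
i=14: a=2 ⇒ p=2809702, q=190735
i=15: a=1 ⇒ p=3844063, q=260952
(x₁, y₁) = (3844063, 260952);  3844063² − 217·260952² = 1 ✓
k=2:  x_2 = 3844063·3844063+217·260952·260952 = 29553640695937,  y_2 = 3844063·260952+260952·3844063 = 2006231855952

3844063 260952
29553640695937 2006231855952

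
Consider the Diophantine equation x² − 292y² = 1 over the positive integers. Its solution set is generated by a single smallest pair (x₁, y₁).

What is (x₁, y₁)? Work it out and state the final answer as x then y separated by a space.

2281249 133500

√292 = [17; 11,2,1,3,8,3,1,2,11,34, …], period ℓ=10 (even) → k=9
k=0  a_k=17  p_k/q_k = 17/1
k=1  a_k=11  p_k/q_k = 188/11
k=2  a_k=2  p_k/q_k = 393/23
k=3  a_k=1  p_k/q_k = 581/34
…
k=6  a_k=3  p_k/q_k = 55143/3227
…
k=8  a_k=2  p_k/q_k = 200767/11749
k=9  a_k=11  p_k/q_k = 2281249/133500
fundamental: x₁=2281249, y₁=133500  (since 5204097000001 − 292·17822250000 = 1)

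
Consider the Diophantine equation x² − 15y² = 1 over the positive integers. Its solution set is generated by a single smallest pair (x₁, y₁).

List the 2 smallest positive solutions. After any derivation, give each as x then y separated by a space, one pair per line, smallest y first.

4 1
31 8

√15 = [3; 1,6, …], period ℓ=2 (even) → k=1
a_0=3:  p_0=3·1+0=3,  q_0=3·0+1=1
a_1=1:  p_1=1·3+1=4,  q_1=1·1+0=1
fundamental: x₁=4, y₁=1  (since 16 − 15·1 = 1)
k=2:  x_2 = 4·4+15·1·1 = 31,  y_2 = 4·1+1·4 = 8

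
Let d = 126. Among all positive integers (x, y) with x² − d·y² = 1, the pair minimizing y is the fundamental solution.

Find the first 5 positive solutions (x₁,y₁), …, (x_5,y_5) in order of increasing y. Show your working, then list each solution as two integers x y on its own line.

449 40
403201 35920
362074049 32256120
325142092801 28965959840
291977237261249 26011399680200

√126 = [11; 4,2,4,22, …], period ℓ=4 (even) → k=3
step 0: (11, 1)  from 11·(1,0) + (0,1)
…
step 2: (101, 9)  from 2·(45,4) + (11,1)
step 3: (449, 40)  from 4·(101,9) + (45,4)
fundamental: x₁=449, y₁=40  (since 201601 − 126·1600 = 1)
(x_2, y_2) = (449·449 + 126·40·40, 449·40 + 40·449) = (403201, 35920)
(x_3, y_3) = (449·403201 + 126·40·35920, 449·35920 + 40·403201) = (362074049, 32256120)
(x_4, y_4) = (449·362074049 + 126·40·32256120, 449·32256120 + 40·362074049) = (325142092801, 28965959840)
(x_5, y_5) = (449·325142092801 + 126·40·28965959840, 449·28965959840 + 40·325142092801) = (291977237261249, 26011399680200)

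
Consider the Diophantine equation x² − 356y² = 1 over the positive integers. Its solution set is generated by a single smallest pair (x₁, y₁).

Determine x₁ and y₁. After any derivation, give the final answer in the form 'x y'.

500001 26500

[18; 1,6,1,1,2,…,6,1,36] for √356; ℓ=14 ⇒ convergent index 13
k=0  a_k=18  p_k/q_k = 18/1
…
k=4  a_k=1  p_k/q_k = 283/15
…
k=6  a_k=1  p_k/q_k = 1000/53
k=7  a_k=8  p_k/q_k = 8717/462
k=8  a_k=1  p_k/q_k = 9717/515
k=9  a_k=2  p_k/q_k = 28151/1492
…
k=12  a_k=6  p_k/q_k = 433982/23001
k=13  a_k=1  p_k/q_k = 500001/26500
→ (500001, 26500).  Check: 500001²=250001000001, 356·26500²=250001000000, difference 1.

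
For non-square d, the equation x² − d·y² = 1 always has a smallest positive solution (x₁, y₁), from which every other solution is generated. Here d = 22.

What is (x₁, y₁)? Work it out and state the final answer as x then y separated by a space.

197 42

d=22: √d = [4; 1,2,4,2,1,8] (ℓ=6, even), read p_5/q_5
i=0: a=4 ⇒ p=4, q=1
…
i=2: a=2 ⇒ p=14, q=3
i=3: a=4 ⇒ p=61, q=13
i=4: a=2 ⇒ p=136, q=29
i=5: a=1 ⇒ p=197, q=42
fundamental: x₁=197, y₁=42  (since 38809 − 22·1764 = 1)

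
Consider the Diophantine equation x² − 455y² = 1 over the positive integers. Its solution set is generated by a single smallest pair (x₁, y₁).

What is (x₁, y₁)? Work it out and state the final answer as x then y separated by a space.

64 3

[21; 3,42] for √455; ℓ=2 ⇒ convergent index 1
i=0: a=21 ⇒ p=21, q=1
i=1: a=3 ⇒ p=64, q=3
→ (64, 3).  Check: 64²=4096, 455·3²=4095, difference 1.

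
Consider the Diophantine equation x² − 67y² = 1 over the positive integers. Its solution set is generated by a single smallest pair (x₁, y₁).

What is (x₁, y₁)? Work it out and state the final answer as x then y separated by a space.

48842 5967

√67 → a₀=8, period (5,2,1,1,7,1,1,2,5,16); ℓ=10 even so k=9
step 0: (8, 1)  from 8·(1,0) + (0,1)
…
step 2: (90, 11)  from 2·(41,5) + (8,1)
step 3: (131, 16)  from 1·(90,11) + (41,5)
…
step 5: (1678, 205)  from 7·(221,27) + (131,16)
…
step 7: (3577, 437)  from 1·(1899,232) + (1678,205)
step 8: (9053, 1106)  from 2·(3577,437) + (1899,232)
step 9: (48842, 5967)  from 5·(9053,1106) + (3577,437)
fundamental: x₁=48842, y₁=5967  (since 2385540964 − 67·35605089 = 1)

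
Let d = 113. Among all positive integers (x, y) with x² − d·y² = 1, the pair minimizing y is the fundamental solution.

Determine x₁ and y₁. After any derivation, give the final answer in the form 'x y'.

1204353 113296

√113 = [10; 1,1,1,2,2,1,1,1,20, …], period ℓ=9 (odd) → k=17
step 0: (10, 1)  from 10·(1,0) + (0,1)
…
step 2: (21, 2)  from 1·(11,1) + (10,1)
…
step 7: (489, 46)  from 1·(287,27) + (202,19)
…
step 9: (16009, 1506)  from 20·(776,73) + (489,46)
step 10: (16785, 1579)  from 1·(16009,1506) + (776,73)
…
step 12: (49579, 4664)  from 1·(32794,3085) + (16785,1579)
…
step 14: (313483, 29490)  from 2·(131952,12413) + (49579,4664)
step 15: (445435, 41903)  from 1·(313483,29490) + (131952,12413)
step 16: (758918, 71393)  from 1·(445435,41903) + (313483,29490)
step 17: (1204353, 113296)  from 1·(758918,71393) + (445435,41903)
fundamental: x₁=1204353, y₁=113296  (since 1450466148609 − 113·12835983616 = 1)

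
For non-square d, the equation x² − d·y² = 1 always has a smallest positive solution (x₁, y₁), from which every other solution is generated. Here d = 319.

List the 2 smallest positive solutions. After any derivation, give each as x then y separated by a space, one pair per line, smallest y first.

12901780 722361
332911854336799 18639485405160

[17; 1,6,5,1,4,…,6,1,34] for √319; ℓ=14 ⇒ convergent index 13
a_0=17:  p_0=17·1+0=17,  q_0=17·0+1=1
a_1=1:  p_1=1·17+1=18,  q_1=1·1+0=1
a_2=6:  p_2=6·18+17=125,  q_2=6·1+1=7
a_3=5:  p_3=5·125+18=643,  q_3=5·7+1=36
…
a_5=4:  p_5=4·768+643=3715,  q_5=4·43+36=208
…
a_7=1:  p_7=1·11913+3715=15628,  q_7=1·667+208=875
…
a_10=1:  p_10=1·250816+58797=309613,  q_10=1·14043+3292=17335
a_11=5:  p_11=5·309613+250816=1798881,  q_11=5·17335+14043=100718
a_12=6:  p_12=6·1798881+309613=11102899,  q_12=6·100718+17335=621643
a_13=1:  p_13=1·11102899+1798881=12901780,  q_13=1·621643+100718=722361
→ (12901780, 722361).  Check: 12901780²=166455927168400, 319·722361²=166455927168399, difference 1.
n=2: (12901780,722361)∘(12901780,722361) = (12901780·12901780+319·722361·722361, 12901780·722361+722361·12901780) = (332911854336799,18639485405160)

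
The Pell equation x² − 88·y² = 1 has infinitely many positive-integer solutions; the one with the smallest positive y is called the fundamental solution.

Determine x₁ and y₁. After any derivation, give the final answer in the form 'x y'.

197 21

d=88: √d = [9; 2,1,1,1,2,18] (ℓ=6, even), read p_5/q_5
a_0=9:  p_0=9·1+0=9,  q_0=9·0+1=1
a_1=2:  p_1=2·9+1=19,  q_1=2·1+0=2
a_2=1:  p_2=1·19+9=28,  q_2=1·2+1=3
…
a_4=1:  p_4=1·47+28=75,  q_4=1·5+3=8
a_5=2:  p_5=2·75+47=197,  q_5=2·8+5=21
→ (197, 21).  Check: 197²=38809, 88·21²=38808, difference 1.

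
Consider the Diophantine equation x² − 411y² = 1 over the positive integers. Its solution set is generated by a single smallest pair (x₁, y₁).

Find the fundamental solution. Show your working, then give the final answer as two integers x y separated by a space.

49730 2453

√411 → a₀=20, period (3,1,1,1,19,1,1,1,3,40); ℓ=10 even so k=9
k=0  a_k=20  p_k/q_k = 20/1
k=1  a_k=3  p_k/q_k = 61/3
k=2  a_k=1  p_k/q_k = 81/4
k=3  a_k=1  p_k/q_k = 142/7
k=4  a_k=1  p_k/q_k = 223/11
k=5  a_k=19  p_k/q_k = 4379/216
k=6  a_k=1  p_k/q_k = 4602/227
k=7  a_k=1  p_k/q_k = 8981/443
k=8  a_k=1  p_k/q_k = 13583/670
k=9  a_k=3  p_k/q_k = 49730/2453
→ (49730, 2453).  Check: 49730²=2473072900, 411·2453²=2473072899, difference 1.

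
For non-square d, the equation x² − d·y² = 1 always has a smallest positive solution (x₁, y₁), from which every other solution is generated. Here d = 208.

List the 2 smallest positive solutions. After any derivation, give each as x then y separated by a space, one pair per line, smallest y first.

649 45
842401 58410

[14; 2,2,1,2,2,28] for √208; ℓ=6 ⇒ convergent index 5
step 0: (14, 1)  from 14·(1,0) + (0,1)
step 1: (29, 2)  from 2·(14,1) + (1,0)
step 2: (72, 5)  from 2·(29,2) + (14,1)
step 3: (101, 7)  from 1·(72,5) + (29,2)
step 4: (274, 19)  from 2·(101,7) + (72,5)
step 5: (649, 45)  from 2·(274,19) + (101,7)
(x₁, y₁) = (649, 45);  649² − 208·45² = 1 ✓
(649+45√208)^2 = 842401 + 58410√208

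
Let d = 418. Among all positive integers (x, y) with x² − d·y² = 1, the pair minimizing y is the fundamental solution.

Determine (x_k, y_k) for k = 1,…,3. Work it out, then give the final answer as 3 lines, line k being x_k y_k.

√418 → a₀=20, period (2,4,20,4,2,40); ℓ=6 even so k=5
step 0: (20, 1)  from 20·(1,0) + (0,1)
step 1: (41, 2)  from 2·(20,1) + (1,0)
…
step 4: (15068, 737)  from 4·(3721,182) + (184,9)
step 5: (33857, 1656)  from 2·(15068,737) + (3721,182)
→ (33857, 1656).  Check: 33857²=1146296449, 418·1656²=1146296448, difference 1.
(33857+1656√418)^2 = 2292592897 + 112134384√418
(33857+1656√418)^3 = 155240635393601 + 7593067676520√418

33857 1656
2292592897 112134384
155240635393601 7593067676520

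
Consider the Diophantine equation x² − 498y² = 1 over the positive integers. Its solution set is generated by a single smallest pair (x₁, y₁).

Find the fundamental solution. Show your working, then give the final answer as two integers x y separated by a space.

179777 8056

d=498: √d = [22; 3,6,22,6,3,44] (ℓ=6, even), read p_5/q_5
i=0: a=22 ⇒ p=22, q=1
…
i=2: a=6 ⇒ p=424, q=19
i=3: a=22 ⇒ p=9395, q=421
i=4: a=6 ⇒ p=56794, q=2545
i=5: a=3 ⇒ p=179777, q=8056
→ (179777, 8056).  Check: 179777²=32319769729, 498·8056²=32319769728, difference 1.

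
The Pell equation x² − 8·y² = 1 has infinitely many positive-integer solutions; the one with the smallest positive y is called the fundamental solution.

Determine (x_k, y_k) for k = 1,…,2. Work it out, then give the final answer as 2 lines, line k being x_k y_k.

√8 = [2; 1,4, …], period ℓ=2 (even) → k=1
step 0: (2, 1)  from 2·(1,0) + (0,1)
step 1: (3, 1)  from 1·(2,1) + (1,0)
→ (3, 1).  Check: 3²=9, 8·1²=8, difference 1.
k=2:  x_2 = 3·3+8·1·1 = 17,  y_2 = 3·1+1·3 = 6

3 1
17 6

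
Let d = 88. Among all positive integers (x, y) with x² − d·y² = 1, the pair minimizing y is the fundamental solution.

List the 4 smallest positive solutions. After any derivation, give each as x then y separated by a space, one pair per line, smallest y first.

197 21
77617 8274
30580901 3259935
12048797377 1284406116

√88 → a₀=9, period (2,1,1,1,2,18); ℓ=6 even so k=5
a_0=9:  p_0=9·1+0=9,  q_0=9·0+1=1
…
a_4=1:  p_4=1·47+28=75,  q_4=1·5+3=8
a_5=2:  p_5=2·75+47=197,  q_5=2·8+5=21
fundamental: x₁=197, y₁=21  (since 38809 − 88·441 = 1)
(197+21√88)^2 = 77617 + 8274√88
(197+21√88)^3 = 30580901 + 3259935√88
(197+21√88)^4 = 12048797377 + 1284406116√88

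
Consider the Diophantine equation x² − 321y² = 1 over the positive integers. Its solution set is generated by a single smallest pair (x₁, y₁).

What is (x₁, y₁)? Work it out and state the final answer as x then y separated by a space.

215 12

√321 → a₀=17, period (1,10,1,34); ℓ=4 even so k=3
k=0  a_k=17  p_k/q_k = 17/1
…
k=2  a_k=10  p_k/q_k = 197/11
k=3  a_k=1  p_k/q_k = 215/12
→ (215, 12).  Check: 215²=46225, 321·12²=46224, difference 1.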